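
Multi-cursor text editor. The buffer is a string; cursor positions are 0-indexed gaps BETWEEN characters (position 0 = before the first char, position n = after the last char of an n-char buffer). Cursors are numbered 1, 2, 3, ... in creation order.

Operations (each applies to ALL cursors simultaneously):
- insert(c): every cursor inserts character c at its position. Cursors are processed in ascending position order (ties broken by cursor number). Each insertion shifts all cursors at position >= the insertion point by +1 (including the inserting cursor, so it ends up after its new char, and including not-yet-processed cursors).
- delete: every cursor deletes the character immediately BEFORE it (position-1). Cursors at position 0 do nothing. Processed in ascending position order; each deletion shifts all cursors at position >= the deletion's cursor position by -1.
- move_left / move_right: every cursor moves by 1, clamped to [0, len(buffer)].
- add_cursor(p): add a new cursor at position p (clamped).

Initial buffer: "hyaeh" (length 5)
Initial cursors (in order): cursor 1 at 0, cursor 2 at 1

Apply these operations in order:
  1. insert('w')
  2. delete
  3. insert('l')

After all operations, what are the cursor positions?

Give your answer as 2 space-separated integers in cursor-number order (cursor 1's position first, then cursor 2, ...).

After op 1 (insert('w')): buffer="whwyaeh" (len 7), cursors c1@1 c2@3, authorship 1.2....
After op 2 (delete): buffer="hyaeh" (len 5), cursors c1@0 c2@1, authorship .....
After op 3 (insert('l')): buffer="lhlyaeh" (len 7), cursors c1@1 c2@3, authorship 1.2....

Answer: 1 3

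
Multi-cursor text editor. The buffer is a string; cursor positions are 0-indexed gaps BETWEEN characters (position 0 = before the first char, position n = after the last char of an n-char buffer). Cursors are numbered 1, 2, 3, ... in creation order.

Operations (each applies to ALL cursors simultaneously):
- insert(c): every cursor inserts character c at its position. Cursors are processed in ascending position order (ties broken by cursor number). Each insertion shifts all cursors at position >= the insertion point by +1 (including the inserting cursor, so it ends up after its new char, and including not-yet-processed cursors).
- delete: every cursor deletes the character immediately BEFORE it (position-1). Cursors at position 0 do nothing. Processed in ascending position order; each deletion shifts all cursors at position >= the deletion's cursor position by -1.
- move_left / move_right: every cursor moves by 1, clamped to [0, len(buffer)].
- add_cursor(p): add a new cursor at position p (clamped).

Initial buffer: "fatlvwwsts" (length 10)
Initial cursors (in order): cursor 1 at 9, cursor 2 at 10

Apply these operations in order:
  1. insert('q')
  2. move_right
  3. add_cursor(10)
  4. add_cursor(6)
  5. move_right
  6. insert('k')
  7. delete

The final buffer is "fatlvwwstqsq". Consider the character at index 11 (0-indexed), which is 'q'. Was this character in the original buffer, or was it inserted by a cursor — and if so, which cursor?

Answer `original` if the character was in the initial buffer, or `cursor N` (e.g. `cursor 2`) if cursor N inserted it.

After op 1 (insert('q')): buffer="fatlvwwstqsq" (len 12), cursors c1@10 c2@12, authorship .........1.2
After op 2 (move_right): buffer="fatlvwwstqsq" (len 12), cursors c1@11 c2@12, authorship .........1.2
After op 3 (add_cursor(10)): buffer="fatlvwwstqsq" (len 12), cursors c3@10 c1@11 c2@12, authorship .........1.2
After op 4 (add_cursor(6)): buffer="fatlvwwstqsq" (len 12), cursors c4@6 c3@10 c1@11 c2@12, authorship .........1.2
After op 5 (move_right): buffer="fatlvwwstqsq" (len 12), cursors c4@7 c3@11 c1@12 c2@12, authorship .........1.2
After op 6 (insert('k')): buffer="fatlvwwkstqskqkk" (len 16), cursors c4@8 c3@13 c1@16 c2@16, authorship .......4..1.3212
After op 7 (delete): buffer="fatlvwwstqsq" (len 12), cursors c4@7 c3@11 c1@12 c2@12, authorship .........1.2
Authorship (.=original, N=cursor N): . . . . . . . . . 1 . 2
Index 11: author = 2

Answer: cursor 2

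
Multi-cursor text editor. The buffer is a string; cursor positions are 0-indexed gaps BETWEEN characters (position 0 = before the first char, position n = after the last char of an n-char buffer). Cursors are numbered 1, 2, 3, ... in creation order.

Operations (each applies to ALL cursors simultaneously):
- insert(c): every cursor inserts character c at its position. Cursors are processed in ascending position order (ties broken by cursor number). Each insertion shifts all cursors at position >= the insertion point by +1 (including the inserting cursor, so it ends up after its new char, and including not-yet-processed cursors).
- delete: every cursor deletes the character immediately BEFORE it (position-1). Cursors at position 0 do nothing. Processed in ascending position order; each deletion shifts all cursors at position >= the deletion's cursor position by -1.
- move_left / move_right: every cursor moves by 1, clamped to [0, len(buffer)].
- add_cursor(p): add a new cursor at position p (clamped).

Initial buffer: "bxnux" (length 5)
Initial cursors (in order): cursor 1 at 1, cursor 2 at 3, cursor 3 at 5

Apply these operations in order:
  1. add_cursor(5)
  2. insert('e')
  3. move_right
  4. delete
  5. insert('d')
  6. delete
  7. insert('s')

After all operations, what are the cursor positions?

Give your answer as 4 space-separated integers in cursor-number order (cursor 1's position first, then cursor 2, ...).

After op 1 (add_cursor(5)): buffer="bxnux" (len 5), cursors c1@1 c2@3 c3@5 c4@5, authorship .....
After op 2 (insert('e')): buffer="bexneuxee" (len 9), cursors c1@2 c2@5 c3@9 c4@9, authorship .1..2..34
After op 3 (move_right): buffer="bexneuxee" (len 9), cursors c1@3 c2@6 c3@9 c4@9, authorship .1..2..34
After op 4 (delete): buffer="benex" (len 5), cursors c1@2 c2@4 c3@5 c4@5, authorship .1.2.
After op 5 (insert('d')): buffer="bednedxdd" (len 9), cursors c1@3 c2@6 c3@9 c4@9, authorship .11.22.34
After op 6 (delete): buffer="benex" (len 5), cursors c1@2 c2@4 c3@5 c4@5, authorship .1.2.
After op 7 (insert('s')): buffer="besnesxss" (len 9), cursors c1@3 c2@6 c3@9 c4@9, authorship .11.22.34

Answer: 3 6 9 9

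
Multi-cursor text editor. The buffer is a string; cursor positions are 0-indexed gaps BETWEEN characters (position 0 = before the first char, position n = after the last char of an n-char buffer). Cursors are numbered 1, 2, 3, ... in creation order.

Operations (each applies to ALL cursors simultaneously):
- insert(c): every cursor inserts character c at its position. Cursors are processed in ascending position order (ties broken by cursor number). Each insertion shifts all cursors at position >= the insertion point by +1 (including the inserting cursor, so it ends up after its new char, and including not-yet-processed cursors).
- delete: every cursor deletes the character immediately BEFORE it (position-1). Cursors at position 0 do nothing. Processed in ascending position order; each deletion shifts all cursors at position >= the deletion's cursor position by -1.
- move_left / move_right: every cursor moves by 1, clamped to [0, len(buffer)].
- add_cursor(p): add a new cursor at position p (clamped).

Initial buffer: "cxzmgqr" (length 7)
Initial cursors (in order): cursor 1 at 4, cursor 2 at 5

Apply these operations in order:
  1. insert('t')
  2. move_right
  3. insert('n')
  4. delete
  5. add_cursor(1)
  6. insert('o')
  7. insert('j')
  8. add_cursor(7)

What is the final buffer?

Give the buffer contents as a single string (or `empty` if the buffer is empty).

Answer: cojxzmtgojtqojr

Derivation:
After op 1 (insert('t')): buffer="cxzmtgtqr" (len 9), cursors c1@5 c2@7, authorship ....1.2..
After op 2 (move_right): buffer="cxzmtgtqr" (len 9), cursors c1@6 c2@8, authorship ....1.2..
After op 3 (insert('n')): buffer="cxzmtgntqnr" (len 11), cursors c1@7 c2@10, authorship ....1.12.2.
After op 4 (delete): buffer="cxzmtgtqr" (len 9), cursors c1@6 c2@8, authorship ....1.2..
After op 5 (add_cursor(1)): buffer="cxzmtgtqr" (len 9), cursors c3@1 c1@6 c2@8, authorship ....1.2..
After op 6 (insert('o')): buffer="coxzmtgotqor" (len 12), cursors c3@2 c1@8 c2@11, authorship .3...1.12.2.
After op 7 (insert('j')): buffer="cojxzmtgojtqojr" (len 15), cursors c3@3 c1@10 c2@14, authorship .33...1.112.22.
After op 8 (add_cursor(7)): buffer="cojxzmtgojtqojr" (len 15), cursors c3@3 c4@7 c1@10 c2@14, authorship .33...1.112.22.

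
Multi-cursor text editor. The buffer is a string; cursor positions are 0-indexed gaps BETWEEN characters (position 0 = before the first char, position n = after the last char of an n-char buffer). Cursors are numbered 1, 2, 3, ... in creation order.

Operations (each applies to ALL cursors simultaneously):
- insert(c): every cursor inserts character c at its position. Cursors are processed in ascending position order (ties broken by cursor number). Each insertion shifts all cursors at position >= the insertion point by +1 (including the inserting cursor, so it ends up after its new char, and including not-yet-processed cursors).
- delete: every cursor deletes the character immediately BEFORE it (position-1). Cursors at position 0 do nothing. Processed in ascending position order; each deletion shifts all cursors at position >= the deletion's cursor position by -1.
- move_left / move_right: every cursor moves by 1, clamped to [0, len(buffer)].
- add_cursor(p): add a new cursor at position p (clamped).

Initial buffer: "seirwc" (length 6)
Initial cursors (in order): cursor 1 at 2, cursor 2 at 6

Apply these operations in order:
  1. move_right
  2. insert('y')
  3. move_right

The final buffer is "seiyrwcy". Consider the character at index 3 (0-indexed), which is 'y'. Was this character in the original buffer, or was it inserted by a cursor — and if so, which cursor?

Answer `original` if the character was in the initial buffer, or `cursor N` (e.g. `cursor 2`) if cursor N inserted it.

Answer: cursor 1

Derivation:
After op 1 (move_right): buffer="seirwc" (len 6), cursors c1@3 c2@6, authorship ......
After op 2 (insert('y')): buffer="seiyrwcy" (len 8), cursors c1@4 c2@8, authorship ...1...2
After op 3 (move_right): buffer="seiyrwcy" (len 8), cursors c1@5 c2@8, authorship ...1...2
Authorship (.=original, N=cursor N): . . . 1 . . . 2
Index 3: author = 1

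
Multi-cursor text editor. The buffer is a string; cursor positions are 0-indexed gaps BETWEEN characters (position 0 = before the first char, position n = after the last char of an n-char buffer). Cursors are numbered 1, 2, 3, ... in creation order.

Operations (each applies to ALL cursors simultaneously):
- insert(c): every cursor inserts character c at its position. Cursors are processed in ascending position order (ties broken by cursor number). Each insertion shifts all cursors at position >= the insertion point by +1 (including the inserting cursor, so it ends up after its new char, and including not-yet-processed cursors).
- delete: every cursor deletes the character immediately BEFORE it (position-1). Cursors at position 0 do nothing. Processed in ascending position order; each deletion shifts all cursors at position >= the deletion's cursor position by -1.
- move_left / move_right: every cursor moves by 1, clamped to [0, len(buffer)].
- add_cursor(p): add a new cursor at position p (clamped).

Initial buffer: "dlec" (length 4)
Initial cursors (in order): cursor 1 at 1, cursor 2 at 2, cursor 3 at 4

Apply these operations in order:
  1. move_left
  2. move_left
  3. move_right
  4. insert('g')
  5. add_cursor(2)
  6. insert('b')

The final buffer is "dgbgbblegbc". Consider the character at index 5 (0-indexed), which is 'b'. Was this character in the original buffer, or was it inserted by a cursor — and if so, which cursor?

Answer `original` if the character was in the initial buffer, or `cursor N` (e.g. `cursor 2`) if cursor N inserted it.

Answer: cursor 2

Derivation:
After op 1 (move_left): buffer="dlec" (len 4), cursors c1@0 c2@1 c3@3, authorship ....
After op 2 (move_left): buffer="dlec" (len 4), cursors c1@0 c2@0 c3@2, authorship ....
After op 3 (move_right): buffer="dlec" (len 4), cursors c1@1 c2@1 c3@3, authorship ....
After op 4 (insert('g')): buffer="dgglegc" (len 7), cursors c1@3 c2@3 c3@6, authorship .12..3.
After op 5 (add_cursor(2)): buffer="dgglegc" (len 7), cursors c4@2 c1@3 c2@3 c3@6, authorship .12..3.
After op 6 (insert('b')): buffer="dgbgbblegbc" (len 11), cursors c4@3 c1@6 c2@6 c3@10, authorship .14212..33.
Authorship (.=original, N=cursor N): . 1 4 2 1 2 . . 3 3 .
Index 5: author = 2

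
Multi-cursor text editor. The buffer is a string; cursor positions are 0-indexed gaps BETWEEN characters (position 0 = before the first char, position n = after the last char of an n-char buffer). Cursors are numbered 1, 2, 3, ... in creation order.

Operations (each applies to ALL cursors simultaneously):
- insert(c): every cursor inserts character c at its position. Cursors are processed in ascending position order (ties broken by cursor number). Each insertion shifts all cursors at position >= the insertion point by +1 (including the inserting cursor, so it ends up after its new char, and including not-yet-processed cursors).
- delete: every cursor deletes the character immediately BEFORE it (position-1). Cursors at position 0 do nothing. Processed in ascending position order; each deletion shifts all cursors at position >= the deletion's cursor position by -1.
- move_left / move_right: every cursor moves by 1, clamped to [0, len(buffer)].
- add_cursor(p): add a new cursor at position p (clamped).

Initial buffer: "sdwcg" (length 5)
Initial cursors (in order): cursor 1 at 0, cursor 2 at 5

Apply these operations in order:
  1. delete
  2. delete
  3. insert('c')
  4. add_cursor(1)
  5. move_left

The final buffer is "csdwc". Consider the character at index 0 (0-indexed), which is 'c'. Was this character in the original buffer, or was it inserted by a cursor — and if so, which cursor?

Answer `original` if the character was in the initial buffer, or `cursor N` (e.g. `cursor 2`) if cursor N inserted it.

Answer: cursor 1

Derivation:
After op 1 (delete): buffer="sdwc" (len 4), cursors c1@0 c2@4, authorship ....
After op 2 (delete): buffer="sdw" (len 3), cursors c1@0 c2@3, authorship ...
After op 3 (insert('c')): buffer="csdwc" (len 5), cursors c1@1 c2@5, authorship 1...2
After op 4 (add_cursor(1)): buffer="csdwc" (len 5), cursors c1@1 c3@1 c2@5, authorship 1...2
After op 5 (move_left): buffer="csdwc" (len 5), cursors c1@0 c3@0 c2@4, authorship 1...2
Authorship (.=original, N=cursor N): 1 . . . 2
Index 0: author = 1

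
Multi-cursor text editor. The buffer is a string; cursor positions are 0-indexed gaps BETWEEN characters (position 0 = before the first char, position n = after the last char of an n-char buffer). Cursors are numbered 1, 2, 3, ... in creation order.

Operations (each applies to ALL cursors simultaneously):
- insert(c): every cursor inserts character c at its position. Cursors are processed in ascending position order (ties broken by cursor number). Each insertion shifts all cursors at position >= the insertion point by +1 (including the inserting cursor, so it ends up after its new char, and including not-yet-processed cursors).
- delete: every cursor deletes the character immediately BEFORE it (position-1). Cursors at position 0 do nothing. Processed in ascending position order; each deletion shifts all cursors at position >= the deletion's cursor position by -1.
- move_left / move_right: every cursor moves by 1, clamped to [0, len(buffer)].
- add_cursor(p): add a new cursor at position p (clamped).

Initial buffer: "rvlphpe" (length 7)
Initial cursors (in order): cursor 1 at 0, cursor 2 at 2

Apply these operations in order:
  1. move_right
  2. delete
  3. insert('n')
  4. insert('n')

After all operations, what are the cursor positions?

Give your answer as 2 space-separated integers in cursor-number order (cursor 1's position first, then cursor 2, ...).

After op 1 (move_right): buffer="rvlphpe" (len 7), cursors c1@1 c2@3, authorship .......
After op 2 (delete): buffer="vphpe" (len 5), cursors c1@0 c2@1, authorship .....
After op 3 (insert('n')): buffer="nvnphpe" (len 7), cursors c1@1 c2@3, authorship 1.2....
After op 4 (insert('n')): buffer="nnvnnphpe" (len 9), cursors c1@2 c2@5, authorship 11.22....

Answer: 2 5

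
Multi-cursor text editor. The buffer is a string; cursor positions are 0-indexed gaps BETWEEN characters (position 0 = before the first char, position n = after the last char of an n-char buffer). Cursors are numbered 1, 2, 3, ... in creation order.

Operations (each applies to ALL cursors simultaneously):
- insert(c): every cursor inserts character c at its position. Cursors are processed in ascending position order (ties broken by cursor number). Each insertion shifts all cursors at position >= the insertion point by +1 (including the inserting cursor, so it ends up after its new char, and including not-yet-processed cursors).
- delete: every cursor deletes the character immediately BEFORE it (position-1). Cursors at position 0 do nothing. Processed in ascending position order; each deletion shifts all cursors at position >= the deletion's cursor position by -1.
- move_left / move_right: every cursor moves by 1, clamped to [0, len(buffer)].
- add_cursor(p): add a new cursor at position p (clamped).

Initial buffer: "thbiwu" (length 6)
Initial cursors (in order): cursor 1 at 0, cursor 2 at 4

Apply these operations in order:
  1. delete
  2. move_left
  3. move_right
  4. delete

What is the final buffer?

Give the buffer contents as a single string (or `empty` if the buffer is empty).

Answer: hwu

Derivation:
After op 1 (delete): buffer="thbwu" (len 5), cursors c1@0 c2@3, authorship .....
After op 2 (move_left): buffer="thbwu" (len 5), cursors c1@0 c2@2, authorship .....
After op 3 (move_right): buffer="thbwu" (len 5), cursors c1@1 c2@3, authorship .....
After op 4 (delete): buffer="hwu" (len 3), cursors c1@0 c2@1, authorship ...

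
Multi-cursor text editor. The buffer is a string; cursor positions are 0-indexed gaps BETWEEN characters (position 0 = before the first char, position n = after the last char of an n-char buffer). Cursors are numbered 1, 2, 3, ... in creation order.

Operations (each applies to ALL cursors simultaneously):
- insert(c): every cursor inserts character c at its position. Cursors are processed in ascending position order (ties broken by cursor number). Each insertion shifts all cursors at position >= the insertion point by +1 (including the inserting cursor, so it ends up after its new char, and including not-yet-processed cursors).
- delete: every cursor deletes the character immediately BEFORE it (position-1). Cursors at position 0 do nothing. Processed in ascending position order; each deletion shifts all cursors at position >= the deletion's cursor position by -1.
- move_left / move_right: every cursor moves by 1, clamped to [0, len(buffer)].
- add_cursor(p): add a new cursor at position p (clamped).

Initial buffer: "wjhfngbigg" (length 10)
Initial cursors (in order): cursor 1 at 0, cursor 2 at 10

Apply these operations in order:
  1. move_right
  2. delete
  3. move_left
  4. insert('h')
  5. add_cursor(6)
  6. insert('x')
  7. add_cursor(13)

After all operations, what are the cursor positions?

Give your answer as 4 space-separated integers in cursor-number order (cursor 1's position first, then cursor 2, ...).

After op 1 (move_right): buffer="wjhfngbigg" (len 10), cursors c1@1 c2@10, authorship ..........
After op 2 (delete): buffer="jhfngbig" (len 8), cursors c1@0 c2@8, authorship ........
After op 3 (move_left): buffer="jhfngbig" (len 8), cursors c1@0 c2@7, authorship ........
After op 4 (insert('h')): buffer="hjhfngbihg" (len 10), cursors c1@1 c2@9, authorship 1.......2.
After op 5 (add_cursor(6)): buffer="hjhfngbihg" (len 10), cursors c1@1 c3@6 c2@9, authorship 1.......2.
After op 6 (insert('x')): buffer="hxjhfngxbihxg" (len 13), cursors c1@2 c3@8 c2@12, authorship 11.....3..22.
After op 7 (add_cursor(13)): buffer="hxjhfngxbihxg" (len 13), cursors c1@2 c3@8 c2@12 c4@13, authorship 11.....3..22.

Answer: 2 12 8 13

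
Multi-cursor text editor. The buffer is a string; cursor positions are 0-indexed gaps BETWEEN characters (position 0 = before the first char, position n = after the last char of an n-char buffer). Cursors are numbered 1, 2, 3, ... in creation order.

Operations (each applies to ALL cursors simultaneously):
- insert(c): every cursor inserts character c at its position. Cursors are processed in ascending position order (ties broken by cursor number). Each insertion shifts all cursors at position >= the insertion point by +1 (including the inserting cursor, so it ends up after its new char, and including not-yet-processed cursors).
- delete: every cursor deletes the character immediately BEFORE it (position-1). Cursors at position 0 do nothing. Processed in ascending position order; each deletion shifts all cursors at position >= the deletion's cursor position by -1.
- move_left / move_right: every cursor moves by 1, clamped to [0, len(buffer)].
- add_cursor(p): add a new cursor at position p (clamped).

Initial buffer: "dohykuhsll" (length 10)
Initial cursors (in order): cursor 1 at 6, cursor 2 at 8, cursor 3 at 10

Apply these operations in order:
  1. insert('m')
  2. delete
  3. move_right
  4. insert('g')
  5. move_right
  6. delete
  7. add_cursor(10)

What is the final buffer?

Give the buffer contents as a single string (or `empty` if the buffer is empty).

Answer: dohykuhglg

Derivation:
After op 1 (insert('m')): buffer="dohykumhsmllm" (len 13), cursors c1@7 c2@10 c3@13, authorship ......1..2..3
After op 2 (delete): buffer="dohykuhsll" (len 10), cursors c1@6 c2@8 c3@10, authorship ..........
After op 3 (move_right): buffer="dohykuhsll" (len 10), cursors c1@7 c2@9 c3@10, authorship ..........
After op 4 (insert('g')): buffer="dohykuhgslglg" (len 13), cursors c1@8 c2@11 c3@13, authorship .......1..2.3
After op 5 (move_right): buffer="dohykuhgslglg" (len 13), cursors c1@9 c2@12 c3@13, authorship .......1..2.3
After op 6 (delete): buffer="dohykuhglg" (len 10), cursors c1@8 c2@10 c3@10, authorship .......1.2
After op 7 (add_cursor(10)): buffer="dohykuhglg" (len 10), cursors c1@8 c2@10 c3@10 c4@10, authorship .......1.2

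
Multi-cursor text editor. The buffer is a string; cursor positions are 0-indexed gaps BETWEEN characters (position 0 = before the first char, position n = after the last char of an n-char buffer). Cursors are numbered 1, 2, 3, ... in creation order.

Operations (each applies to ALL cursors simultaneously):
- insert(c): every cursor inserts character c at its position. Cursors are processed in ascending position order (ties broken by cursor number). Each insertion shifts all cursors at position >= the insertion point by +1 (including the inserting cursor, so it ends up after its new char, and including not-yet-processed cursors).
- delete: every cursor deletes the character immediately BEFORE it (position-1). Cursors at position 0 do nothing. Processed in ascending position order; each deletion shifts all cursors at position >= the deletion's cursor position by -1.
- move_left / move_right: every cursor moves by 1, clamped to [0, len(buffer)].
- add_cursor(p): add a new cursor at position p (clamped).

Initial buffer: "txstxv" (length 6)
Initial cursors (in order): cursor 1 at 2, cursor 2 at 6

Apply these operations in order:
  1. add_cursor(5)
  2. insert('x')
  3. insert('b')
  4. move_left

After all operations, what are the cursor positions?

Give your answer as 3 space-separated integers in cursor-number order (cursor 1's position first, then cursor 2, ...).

After op 1 (add_cursor(5)): buffer="txstxv" (len 6), cursors c1@2 c3@5 c2@6, authorship ......
After op 2 (insert('x')): buffer="txxstxxvx" (len 9), cursors c1@3 c3@7 c2@9, authorship ..1...3.2
After op 3 (insert('b')): buffer="txxbstxxbvxb" (len 12), cursors c1@4 c3@9 c2@12, authorship ..11...33.22
After op 4 (move_left): buffer="txxbstxxbvxb" (len 12), cursors c1@3 c3@8 c2@11, authorship ..11...33.22

Answer: 3 11 8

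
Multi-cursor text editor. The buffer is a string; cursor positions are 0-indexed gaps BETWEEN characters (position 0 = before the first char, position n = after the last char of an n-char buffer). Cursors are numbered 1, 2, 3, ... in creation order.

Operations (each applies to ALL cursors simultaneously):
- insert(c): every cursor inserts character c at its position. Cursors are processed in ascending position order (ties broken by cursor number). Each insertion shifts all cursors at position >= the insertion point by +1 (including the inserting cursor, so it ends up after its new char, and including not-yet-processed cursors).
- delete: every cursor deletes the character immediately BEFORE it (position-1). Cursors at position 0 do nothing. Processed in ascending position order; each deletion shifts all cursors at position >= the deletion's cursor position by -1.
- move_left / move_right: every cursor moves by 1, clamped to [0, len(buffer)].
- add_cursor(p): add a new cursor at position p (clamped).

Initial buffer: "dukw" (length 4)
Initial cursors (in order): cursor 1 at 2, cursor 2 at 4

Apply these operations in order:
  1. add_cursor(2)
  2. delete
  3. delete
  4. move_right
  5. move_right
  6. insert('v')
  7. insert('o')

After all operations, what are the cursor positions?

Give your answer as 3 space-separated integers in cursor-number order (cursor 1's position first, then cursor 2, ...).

Answer: 6 6 6

Derivation:
After op 1 (add_cursor(2)): buffer="dukw" (len 4), cursors c1@2 c3@2 c2@4, authorship ....
After op 2 (delete): buffer="k" (len 1), cursors c1@0 c3@0 c2@1, authorship .
After op 3 (delete): buffer="" (len 0), cursors c1@0 c2@0 c3@0, authorship 
After op 4 (move_right): buffer="" (len 0), cursors c1@0 c2@0 c3@0, authorship 
After op 5 (move_right): buffer="" (len 0), cursors c1@0 c2@0 c3@0, authorship 
After op 6 (insert('v')): buffer="vvv" (len 3), cursors c1@3 c2@3 c3@3, authorship 123
After op 7 (insert('o')): buffer="vvvooo" (len 6), cursors c1@6 c2@6 c3@6, authorship 123123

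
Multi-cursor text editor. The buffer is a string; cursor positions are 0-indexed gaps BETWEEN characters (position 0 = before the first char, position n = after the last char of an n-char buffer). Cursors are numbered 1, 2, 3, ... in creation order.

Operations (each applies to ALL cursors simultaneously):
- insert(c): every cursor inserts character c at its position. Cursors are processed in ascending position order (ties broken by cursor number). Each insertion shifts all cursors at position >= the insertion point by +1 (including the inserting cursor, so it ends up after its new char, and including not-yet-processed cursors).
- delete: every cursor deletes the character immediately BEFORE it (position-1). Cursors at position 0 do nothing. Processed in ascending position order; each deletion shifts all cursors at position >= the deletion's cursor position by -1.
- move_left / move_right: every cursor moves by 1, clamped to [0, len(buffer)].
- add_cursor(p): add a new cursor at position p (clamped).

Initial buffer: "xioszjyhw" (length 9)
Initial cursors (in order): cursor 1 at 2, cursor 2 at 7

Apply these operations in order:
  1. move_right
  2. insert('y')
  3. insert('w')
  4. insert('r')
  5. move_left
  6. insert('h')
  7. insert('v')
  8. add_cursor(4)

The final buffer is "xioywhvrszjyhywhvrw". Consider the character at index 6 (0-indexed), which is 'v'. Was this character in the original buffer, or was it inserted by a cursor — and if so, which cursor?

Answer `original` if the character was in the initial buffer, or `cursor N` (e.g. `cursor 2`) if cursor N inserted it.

Answer: cursor 1

Derivation:
After op 1 (move_right): buffer="xioszjyhw" (len 9), cursors c1@3 c2@8, authorship .........
After op 2 (insert('y')): buffer="xioyszjyhyw" (len 11), cursors c1@4 c2@10, authorship ...1.....2.
After op 3 (insert('w')): buffer="xioywszjyhyww" (len 13), cursors c1@5 c2@12, authorship ...11.....22.
After op 4 (insert('r')): buffer="xioywrszjyhywrw" (len 15), cursors c1@6 c2@14, authorship ...111.....222.
After op 5 (move_left): buffer="xioywrszjyhywrw" (len 15), cursors c1@5 c2@13, authorship ...111.....222.
After op 6 (insert('h')): buffer="xioywhrszjyhywhrw" (len 17), cursors c1@6 c2@15, authorship ...1111.....2222.
After op 7 (insert('v')): buffer="xioywhvrszjyhywhvrw" (len 19), cursors c1@7 c2@17, authorship ...11111.....22222.
After op 8 (add_cursor(4)): buffer="xioywhvrszjyhywhvrw" (len 19), cursors c3@4 c1@7 c2@17, authorship ...11111.....22222.
Authorship (.=original, N=cursor N): . . . 1 1 1 1 1 . . . . . 2 2 2 2 2 .
Index 6: author = 1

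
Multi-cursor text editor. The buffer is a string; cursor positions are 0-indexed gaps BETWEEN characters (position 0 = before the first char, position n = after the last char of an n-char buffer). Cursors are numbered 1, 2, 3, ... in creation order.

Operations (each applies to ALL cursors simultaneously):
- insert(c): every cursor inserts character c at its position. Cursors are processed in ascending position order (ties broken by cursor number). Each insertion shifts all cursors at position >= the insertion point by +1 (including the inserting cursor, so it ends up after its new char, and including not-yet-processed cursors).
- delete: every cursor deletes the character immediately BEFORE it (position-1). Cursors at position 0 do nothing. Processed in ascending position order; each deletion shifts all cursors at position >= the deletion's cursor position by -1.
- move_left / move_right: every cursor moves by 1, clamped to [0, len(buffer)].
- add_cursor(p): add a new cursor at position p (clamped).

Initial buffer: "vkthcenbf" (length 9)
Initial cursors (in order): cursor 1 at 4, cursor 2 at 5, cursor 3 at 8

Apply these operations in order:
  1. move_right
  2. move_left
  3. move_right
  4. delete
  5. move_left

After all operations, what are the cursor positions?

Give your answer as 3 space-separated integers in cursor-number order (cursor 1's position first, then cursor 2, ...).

Answer: 3 3 5

Derivation:
After op 1 (move_right): buffer="vkthcenbf" (len 9), cursors c1@5 c2@6 c3@9, authorship .........
After op 2 (move_left): buffer="vkthcenbf" (len 9), cursors c1@4 c2@5 c3@8, authorship .........
After op 3 (move_right): buffer="vkthcenbf" (len 9), cursors c1@5 c2@6 c3@9, authorship .........
After op 4 (delete): buffer="vkthnb" (len 6), cursors c1@4 c2@4 c3@6, authorship ......
After op 5 (move_left): buffer="vkthnb" (len 6), cursors c1@3 c2@3 c3@5, authorship ......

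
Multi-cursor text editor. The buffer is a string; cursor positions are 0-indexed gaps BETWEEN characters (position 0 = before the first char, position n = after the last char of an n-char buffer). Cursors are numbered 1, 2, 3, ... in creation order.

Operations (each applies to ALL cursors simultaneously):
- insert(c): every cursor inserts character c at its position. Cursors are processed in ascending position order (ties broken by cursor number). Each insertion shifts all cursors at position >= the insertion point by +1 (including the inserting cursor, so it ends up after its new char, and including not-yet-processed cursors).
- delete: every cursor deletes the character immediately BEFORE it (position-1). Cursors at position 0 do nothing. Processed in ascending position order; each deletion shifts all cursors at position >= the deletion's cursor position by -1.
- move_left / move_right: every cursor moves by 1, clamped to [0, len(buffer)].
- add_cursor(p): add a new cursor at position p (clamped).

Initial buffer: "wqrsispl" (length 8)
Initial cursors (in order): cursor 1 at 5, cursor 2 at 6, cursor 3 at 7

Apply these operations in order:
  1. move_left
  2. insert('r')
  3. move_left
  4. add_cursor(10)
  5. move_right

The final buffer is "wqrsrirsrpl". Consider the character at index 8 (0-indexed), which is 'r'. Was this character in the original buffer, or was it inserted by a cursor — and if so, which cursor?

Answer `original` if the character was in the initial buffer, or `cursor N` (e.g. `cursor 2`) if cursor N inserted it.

Answer: cursor 3

Derivation:
After op 1 (move_left): buffer="wqrsispl" (len 8), cursors c1@4 c2@5 c3@6, authorship ........
After op 2 (insert('r')): buffer="wqrsrirsrpl" (len 11), cursors c1@5 c2@7 c3@9, authorship ....1.2.3..
After op 3 (move_left): buffer="wqrsrirsrpl" (len 11), cursors c1@4 c2@6 c3@8, authorship ....1.2.3..
After op 4 (add_cursor(10)): buffer="wqrsrirsrpl" (len 11), cursors c1@4 c2@6 c3@8 c4@10, authorship ....1.2.3..
After op 5 (move_right): buffer="wqrsrirsrpl" (len 11), cursors c1@5 c2@7 c3@9 c4@11, authorship ....1.2.3..
Authorship (.=original, N=cursor N): . . . . 1 . 2 . 3 . .
Index 8: author = 3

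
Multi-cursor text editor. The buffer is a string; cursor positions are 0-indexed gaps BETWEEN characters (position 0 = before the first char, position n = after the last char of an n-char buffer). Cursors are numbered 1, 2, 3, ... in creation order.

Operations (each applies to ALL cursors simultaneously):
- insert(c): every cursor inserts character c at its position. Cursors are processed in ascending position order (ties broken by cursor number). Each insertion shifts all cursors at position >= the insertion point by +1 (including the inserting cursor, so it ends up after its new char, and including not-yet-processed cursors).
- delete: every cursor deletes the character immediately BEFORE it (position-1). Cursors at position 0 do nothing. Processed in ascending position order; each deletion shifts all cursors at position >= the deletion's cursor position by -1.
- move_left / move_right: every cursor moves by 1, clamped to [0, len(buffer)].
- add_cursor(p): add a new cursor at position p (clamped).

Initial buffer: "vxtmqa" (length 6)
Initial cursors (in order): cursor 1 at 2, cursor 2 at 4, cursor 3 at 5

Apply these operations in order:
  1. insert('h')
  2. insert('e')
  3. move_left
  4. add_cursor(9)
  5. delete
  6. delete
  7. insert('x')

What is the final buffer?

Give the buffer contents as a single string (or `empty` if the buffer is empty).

After op 1 (insert('h')): buffer="vxhtmhqha" (len 9), cursors c1@3 c2@6 c3@8, authorship ..1..2.3.
After op 2 (insert('e')): buffer="vxhetmheqhea" (len 12), cursors c1@4 c2@8 c3@11, authorship ..11..22.33.
After op 3 (move_left): buffer="vxhetmheqhea" (len 12), cursors c1@3 c2@7 c3@10, authorship ..11..22.33.
After op 4 (add_cursor(9)): buffer="vxhetmheqhea" (len 12), cursors c1@3 c2@7 c4@9 c3@10, authorship ..11..22.33.
After op 5 (delete): buffer="vxetmeea" (len 8), cursors c1@2 c2@5 c3@6 c4@6, authorship ..1..23.
After op 6 (delete): buffer="veea" (len 4), cursors c1@1 c2@2 c3@2 c4@2, authorship .13.
After op 7 (insert('x')): buffer="vxexxxea" (len 8), cursors c1@2 c2@6 c3@6 c4@6, authorship .112343.

Answer: vxexxxea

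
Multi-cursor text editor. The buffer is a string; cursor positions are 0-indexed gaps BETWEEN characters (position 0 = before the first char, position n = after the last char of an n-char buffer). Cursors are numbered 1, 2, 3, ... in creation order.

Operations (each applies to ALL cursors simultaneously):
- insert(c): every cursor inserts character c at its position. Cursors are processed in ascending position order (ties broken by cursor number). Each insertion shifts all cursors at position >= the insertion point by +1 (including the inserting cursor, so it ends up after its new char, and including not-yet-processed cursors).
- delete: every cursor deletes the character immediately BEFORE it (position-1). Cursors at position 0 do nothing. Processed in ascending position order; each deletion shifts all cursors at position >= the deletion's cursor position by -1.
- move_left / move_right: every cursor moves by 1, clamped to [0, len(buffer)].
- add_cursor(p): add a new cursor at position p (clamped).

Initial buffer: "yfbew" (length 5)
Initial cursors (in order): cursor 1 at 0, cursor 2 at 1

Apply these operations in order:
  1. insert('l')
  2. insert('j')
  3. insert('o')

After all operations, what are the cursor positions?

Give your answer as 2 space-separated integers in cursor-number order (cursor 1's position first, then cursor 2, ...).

After op 1 (insert('l')): buffer="lylfbew" (len 7), cursors c1@1 c2@3, authorship 1.2....
After op 2 (insert('j')): buffer="ljyljfbew" (len 9), cursors c1@2 c2@5, authorship 11.22....
After op 3 (insert('o')): buffer="ljoyljofbew" (len 11), cursors c1@3 c2@7, authorship 111.222....

Answer: 3 7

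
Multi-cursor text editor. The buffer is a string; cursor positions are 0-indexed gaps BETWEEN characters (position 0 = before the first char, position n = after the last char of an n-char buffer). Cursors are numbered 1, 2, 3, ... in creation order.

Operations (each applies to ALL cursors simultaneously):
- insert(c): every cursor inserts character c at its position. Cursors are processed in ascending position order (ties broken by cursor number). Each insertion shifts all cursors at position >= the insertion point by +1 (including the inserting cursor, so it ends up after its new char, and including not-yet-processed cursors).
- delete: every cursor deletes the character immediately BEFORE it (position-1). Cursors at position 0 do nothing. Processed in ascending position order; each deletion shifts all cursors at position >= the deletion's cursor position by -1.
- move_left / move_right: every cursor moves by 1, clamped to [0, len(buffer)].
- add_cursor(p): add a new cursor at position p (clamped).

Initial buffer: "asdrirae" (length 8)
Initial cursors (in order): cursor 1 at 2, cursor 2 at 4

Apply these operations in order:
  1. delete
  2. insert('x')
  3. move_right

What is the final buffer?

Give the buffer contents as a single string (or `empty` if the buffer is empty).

Answer: axdxirae

Derivation:
After op 1 (delete): buffer="adirae" (len 6), cursors c1@1 c2@2, authorship ......
After op 2 (insert('x')): buffer="axdxirae" (len 8), cursors c1@2 c2@4, authorship .1.2....
After op 3 (move_right): buffer="axdxirae" (len 8), cursors c1@3 c2@5, authorship .1.2....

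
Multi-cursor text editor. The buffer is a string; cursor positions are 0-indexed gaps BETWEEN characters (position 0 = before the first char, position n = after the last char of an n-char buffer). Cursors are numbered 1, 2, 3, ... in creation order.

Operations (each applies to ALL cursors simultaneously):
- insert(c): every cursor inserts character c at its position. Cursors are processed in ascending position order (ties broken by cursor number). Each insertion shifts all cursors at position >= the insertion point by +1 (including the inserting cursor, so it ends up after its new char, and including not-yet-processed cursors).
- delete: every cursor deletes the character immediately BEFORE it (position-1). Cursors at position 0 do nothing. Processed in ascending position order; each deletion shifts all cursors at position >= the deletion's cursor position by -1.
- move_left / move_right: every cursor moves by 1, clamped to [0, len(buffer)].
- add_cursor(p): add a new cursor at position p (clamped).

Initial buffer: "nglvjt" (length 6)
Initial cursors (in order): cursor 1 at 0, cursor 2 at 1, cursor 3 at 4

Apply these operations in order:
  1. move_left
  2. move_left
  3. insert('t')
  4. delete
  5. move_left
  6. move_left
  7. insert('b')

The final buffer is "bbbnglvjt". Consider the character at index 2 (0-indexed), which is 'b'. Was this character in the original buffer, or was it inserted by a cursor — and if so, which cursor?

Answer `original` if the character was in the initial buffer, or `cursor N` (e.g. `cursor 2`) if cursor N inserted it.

Answer: cursor 3

Derivation:
After op 1 (move_left): buffer="nglvjt" (len 6), cursors c1@0 c2@0 c3@3, authorship ......
After op 2 (move_left): buffer="nglvjt" (len 6), cursors c1@0 c2@0 c3@2, authorship ......
After op 3 (insert('t')): buffer="ttngtlvjt" (len 9), cursors c1@2 c2@2 c3@5, authorship 12..3....
After op 4 (delete): buffer="nglvjt" (len 6), cursors c1@0 c2@0 c3@2, authorship ......
After op 5 (move_left): buffer="nglvjt" (len 6), cursors c1@0 c2@0 c3@1, authorship ......
After op 6 (move_left): buffer="nglvjt" (len 6), cursors c1@0 c2@0 c3@0, authorship ......
After op 7 (insert('b')): buffer="bbbnglvjt" (len 9), cursors c1@3 c2@3 c3@3, authorship 123......
Authorship (.=original, N=cursor N): 1 2 3 . . . . . .
Index 2: author = 3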